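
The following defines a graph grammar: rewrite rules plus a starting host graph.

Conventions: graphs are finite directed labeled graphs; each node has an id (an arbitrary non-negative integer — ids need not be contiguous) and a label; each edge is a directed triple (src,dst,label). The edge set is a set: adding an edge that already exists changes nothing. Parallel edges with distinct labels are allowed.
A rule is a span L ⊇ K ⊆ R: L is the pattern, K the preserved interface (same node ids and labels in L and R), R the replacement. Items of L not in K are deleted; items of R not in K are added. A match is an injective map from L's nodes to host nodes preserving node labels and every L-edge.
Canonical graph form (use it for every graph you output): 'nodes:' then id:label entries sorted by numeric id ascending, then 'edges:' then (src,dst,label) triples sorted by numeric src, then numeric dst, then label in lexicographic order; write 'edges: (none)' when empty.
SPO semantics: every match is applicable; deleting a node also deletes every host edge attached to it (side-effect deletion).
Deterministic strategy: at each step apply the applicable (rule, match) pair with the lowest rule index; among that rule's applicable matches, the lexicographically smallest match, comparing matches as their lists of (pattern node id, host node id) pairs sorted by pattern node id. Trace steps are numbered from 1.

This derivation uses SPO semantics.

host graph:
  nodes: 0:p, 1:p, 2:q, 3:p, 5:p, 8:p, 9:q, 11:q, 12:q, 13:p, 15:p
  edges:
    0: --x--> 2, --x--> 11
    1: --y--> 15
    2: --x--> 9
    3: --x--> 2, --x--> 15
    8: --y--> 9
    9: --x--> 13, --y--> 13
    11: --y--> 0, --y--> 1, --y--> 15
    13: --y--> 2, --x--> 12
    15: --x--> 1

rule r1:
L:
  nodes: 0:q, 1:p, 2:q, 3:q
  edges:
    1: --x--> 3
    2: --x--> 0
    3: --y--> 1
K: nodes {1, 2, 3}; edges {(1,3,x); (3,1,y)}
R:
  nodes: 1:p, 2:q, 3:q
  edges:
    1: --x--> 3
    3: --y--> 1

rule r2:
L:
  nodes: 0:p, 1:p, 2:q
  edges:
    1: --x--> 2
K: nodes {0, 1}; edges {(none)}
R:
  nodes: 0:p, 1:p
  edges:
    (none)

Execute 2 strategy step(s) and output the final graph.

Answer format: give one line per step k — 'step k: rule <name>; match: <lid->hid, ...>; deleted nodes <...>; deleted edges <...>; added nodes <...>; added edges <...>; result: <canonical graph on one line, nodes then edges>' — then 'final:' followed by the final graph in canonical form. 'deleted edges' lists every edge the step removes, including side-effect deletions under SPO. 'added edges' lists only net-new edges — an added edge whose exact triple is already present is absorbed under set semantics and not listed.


step 1: rule r1; match: 0->9, 1->0, 2->2, 3->11; deleted nodes 9; deleted edges (2,9,x); (8,9,y); (9,13,x); (9,13,y); added nodes (none); added edges (none); result: nodes: 0:p, 1:p, 2:q, 3:p, 5:p, 8:p, 11:q, 12:q, 13:p, 15:p edges: (0,2,x); (0,11,x); (1,15,y); (3,2,x); (3,15,x); (11,0,y); (11,1,y); (11,15,y); (13,2,y); (13,12,x); (15,1,x)
step 2: rule r2; match: 0->0, 1->3, 2->2; deleted nodes 2; deleted edges (0,2,x); (3,2,x); (13,2,y); added nodes (none); added edges (none); result: nodes: 0:p, 1:p, 3:p, 5:p, 8:p, 11:q, 12:q, 13:p, 15:p edges: (0,11,x); (1,15,y); (3,15,x); (11,0,y); (11,1,y); (11,15,y); (13,12,x); (15,1,x)
final:
nodes: 0:p, 1:p, 3:p, 5:p, 8:p, 11:q, 12:q, 13:p, 15:p
edges: (0,11,x); (1,15,y); (3,15,x); (11,0,y); (11,1,y); (11,15,y); (13,12,x); (15,1,x)


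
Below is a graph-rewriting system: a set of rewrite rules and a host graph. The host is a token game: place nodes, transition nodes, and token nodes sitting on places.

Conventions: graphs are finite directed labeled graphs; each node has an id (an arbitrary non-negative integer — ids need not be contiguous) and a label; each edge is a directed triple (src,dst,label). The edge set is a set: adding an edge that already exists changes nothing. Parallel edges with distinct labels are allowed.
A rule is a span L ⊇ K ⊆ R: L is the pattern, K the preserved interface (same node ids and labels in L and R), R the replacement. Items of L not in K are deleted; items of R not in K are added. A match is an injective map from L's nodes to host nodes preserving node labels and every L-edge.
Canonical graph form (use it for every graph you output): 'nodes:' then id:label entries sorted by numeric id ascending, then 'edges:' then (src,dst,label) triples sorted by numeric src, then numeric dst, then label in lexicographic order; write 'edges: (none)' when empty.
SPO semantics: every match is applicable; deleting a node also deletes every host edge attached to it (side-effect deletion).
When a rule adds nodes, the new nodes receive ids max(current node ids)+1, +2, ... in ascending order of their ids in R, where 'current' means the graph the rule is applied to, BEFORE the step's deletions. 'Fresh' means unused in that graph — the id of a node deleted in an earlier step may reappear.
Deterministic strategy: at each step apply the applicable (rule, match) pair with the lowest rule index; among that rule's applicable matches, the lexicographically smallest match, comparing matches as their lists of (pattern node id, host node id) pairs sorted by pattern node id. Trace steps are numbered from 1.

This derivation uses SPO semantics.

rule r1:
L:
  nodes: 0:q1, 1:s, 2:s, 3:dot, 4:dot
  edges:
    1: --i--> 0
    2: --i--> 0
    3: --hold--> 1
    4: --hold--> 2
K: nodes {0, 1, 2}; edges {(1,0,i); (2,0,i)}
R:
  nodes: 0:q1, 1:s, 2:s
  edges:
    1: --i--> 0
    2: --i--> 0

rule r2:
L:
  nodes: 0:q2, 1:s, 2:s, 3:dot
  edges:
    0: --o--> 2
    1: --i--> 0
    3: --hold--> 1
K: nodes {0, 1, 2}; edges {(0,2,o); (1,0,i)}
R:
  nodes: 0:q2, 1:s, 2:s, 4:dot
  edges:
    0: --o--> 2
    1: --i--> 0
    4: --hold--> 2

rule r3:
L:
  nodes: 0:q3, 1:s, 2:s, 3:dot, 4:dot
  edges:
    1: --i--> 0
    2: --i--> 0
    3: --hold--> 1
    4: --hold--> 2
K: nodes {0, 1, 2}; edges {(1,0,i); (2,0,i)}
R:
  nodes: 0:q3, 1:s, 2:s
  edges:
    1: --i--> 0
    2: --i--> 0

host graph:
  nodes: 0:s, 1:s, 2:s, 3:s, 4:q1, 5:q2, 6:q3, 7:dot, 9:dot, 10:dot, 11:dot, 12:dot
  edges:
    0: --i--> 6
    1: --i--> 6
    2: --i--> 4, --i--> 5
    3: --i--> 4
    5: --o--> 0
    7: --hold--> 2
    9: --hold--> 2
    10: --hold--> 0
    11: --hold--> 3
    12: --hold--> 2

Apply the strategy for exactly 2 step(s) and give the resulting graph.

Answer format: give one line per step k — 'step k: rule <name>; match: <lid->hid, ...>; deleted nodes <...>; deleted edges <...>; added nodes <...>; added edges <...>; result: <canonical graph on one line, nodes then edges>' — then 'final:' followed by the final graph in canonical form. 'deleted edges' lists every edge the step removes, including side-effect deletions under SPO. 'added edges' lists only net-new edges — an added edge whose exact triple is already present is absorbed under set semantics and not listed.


step 1: rule r1; match: 0->4, 1->2, 2->3, 3->7, 4->11; deleted nodes 7, 11; deleted edges (7,2,hold); (11,3,hold); added nodes (none); added edges (none); result: nodes: 0:s, 1:s, 2:s, 3:s, 4:q1, 5:q2, 6:q3, 9:dot, 10:dot, 12:dot edges: (0,6,i); (1,6,i); (2,4,i); (2,5,i); (3,4,i); (5,0,o); (9,2,hold); (10,0,hold); (12,2,hold)
step 2: rule r2; match: 0->5, 1->2, 2->0, 3->9; deleted nodes 9; deleted edges (9,2,hold); added nodes 13; added edges (13,0,hold); result: nodes: 0:s, 1:s, 2:s, 3:s, 4:q1, 5:q2, 6:q3, 10:dot, 12:dot, 13:dot edges: (0,6,i); (1,6,i); (2,4,i); (2,5,i); (3,4,i); (5,0,o); (10,0,hold); (12,2,hold); (13,0,hold)
final:
nodes: 0:s, 1:s, 2:s, 3:s, 4:q1, 5:q2, 6:q3, 10:dot, 12:dot, 13:dot
edges: (0,6,i); (1,6,i); (2,4,i); (2,5,i); (3,4,i); (5,0,o); (10,0,hold); (12,2,hold); (13,0,hold)


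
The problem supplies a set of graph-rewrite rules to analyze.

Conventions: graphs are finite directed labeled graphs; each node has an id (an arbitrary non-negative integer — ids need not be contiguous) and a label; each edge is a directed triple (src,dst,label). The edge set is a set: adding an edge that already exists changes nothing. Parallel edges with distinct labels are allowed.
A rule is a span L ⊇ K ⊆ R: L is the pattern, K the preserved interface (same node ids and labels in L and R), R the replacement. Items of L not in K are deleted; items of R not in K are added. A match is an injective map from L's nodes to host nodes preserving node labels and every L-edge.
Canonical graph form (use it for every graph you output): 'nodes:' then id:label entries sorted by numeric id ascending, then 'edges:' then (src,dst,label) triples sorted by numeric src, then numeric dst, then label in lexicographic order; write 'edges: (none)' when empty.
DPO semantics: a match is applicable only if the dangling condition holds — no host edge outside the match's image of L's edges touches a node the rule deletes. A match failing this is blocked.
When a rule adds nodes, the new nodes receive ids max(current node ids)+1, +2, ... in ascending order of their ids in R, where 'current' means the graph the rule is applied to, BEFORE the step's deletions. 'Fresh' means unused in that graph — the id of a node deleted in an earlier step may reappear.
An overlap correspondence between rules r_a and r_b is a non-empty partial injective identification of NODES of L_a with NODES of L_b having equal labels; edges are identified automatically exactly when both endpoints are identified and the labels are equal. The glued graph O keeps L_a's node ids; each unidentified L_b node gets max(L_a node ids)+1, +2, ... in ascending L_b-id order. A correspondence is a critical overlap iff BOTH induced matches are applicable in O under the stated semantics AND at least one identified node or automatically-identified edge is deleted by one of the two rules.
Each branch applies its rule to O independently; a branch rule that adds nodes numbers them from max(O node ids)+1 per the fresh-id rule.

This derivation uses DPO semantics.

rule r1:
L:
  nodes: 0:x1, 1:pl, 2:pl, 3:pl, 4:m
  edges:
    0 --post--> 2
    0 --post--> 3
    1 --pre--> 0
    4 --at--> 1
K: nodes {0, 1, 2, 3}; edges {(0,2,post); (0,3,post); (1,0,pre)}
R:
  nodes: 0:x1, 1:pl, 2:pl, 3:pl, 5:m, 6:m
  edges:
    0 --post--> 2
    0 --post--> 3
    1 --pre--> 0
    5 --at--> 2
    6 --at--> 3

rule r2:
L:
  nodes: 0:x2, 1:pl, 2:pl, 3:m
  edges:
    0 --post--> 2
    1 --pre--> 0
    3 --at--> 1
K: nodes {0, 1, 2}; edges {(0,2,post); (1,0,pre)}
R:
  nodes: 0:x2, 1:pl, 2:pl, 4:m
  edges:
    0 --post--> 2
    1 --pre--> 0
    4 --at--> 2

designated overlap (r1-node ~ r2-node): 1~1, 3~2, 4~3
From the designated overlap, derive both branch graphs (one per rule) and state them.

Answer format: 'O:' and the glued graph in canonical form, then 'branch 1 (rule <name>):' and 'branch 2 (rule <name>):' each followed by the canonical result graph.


O:
nodes: 0:x1, 1:pl, 2:pl, 3:pl, 4:m, 5:x2
edges: (0,2,post); (0,3,post); (1,0,pre); (1,5,pre); (4,1,at); (5,3,post)
branch 1 (rule r1):
nodes: 0:x1, 1:pl, 2:pl, 3:pl, 5:x2, 6:m, 7:m
edges: (0,2,post); (0,3,post); (1,0,pre); (1,5,pre); (5,3,post); (6,2,at); (7,3,at)
branch 2 (rule r2):
nodes: 0:x1, 1:pl, 2:pl, 3:pl, 5:x2, 6:m
edges: (0,2,post); (0,3,post); (1,0,pre); (1,5,pre); (5,3,post); (6,3,at)


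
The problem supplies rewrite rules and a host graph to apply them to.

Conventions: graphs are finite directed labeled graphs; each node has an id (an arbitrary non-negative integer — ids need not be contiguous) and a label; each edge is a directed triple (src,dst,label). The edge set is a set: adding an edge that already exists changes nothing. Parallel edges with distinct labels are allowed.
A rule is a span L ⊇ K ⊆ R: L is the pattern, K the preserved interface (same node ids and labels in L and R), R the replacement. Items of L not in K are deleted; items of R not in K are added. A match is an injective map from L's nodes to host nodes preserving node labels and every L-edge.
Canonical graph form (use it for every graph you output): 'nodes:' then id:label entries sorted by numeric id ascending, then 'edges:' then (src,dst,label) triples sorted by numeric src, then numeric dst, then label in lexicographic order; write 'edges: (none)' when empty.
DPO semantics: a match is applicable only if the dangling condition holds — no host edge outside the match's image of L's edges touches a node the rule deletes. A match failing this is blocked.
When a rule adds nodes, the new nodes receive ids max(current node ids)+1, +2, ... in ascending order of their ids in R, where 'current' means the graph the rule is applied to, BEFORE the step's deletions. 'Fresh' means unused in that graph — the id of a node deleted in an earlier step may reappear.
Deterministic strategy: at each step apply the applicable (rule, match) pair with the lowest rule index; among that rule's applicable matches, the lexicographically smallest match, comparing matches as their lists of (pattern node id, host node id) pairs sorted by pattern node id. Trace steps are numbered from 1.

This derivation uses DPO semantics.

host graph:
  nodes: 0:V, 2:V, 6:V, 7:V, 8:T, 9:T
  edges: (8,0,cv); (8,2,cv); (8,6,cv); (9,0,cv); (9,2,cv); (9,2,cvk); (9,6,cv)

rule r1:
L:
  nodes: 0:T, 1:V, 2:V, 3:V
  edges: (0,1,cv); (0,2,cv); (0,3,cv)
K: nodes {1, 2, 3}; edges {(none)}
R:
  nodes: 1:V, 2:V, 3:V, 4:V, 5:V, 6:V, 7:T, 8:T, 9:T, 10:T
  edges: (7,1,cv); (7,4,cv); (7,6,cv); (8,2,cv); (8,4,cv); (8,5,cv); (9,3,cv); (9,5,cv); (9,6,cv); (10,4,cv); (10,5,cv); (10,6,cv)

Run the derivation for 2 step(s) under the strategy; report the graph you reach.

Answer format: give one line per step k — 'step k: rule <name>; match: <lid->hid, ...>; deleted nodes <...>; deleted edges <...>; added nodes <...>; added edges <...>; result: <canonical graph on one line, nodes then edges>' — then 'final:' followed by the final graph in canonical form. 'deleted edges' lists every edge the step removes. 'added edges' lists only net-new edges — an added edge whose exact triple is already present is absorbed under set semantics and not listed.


step 1: rule r1; match: 0->8, 1->0, 2->2, 3->6; deleted nodes 8; deleted edges (8,0,cv); (8,2,cv); (8,6,cv); added nodes 10, 11, 12, 13, 14, 15, 16; added edges (13,0,cv); (13,10,cv); (13,12,cv); (14,2,cv); (14,10,cv); (14,11,cv); (15,6,cv); (15,11,cv); (15,12,cv); (16,10,cv); (16,11,cv); (16,12,cv); result: nodes: 0:V, 2:V, 6:V, 7:V, 9:T, 10:V, 11:V, 12:V, 13:T, 14:T, 15:T, 16:T edges: (9,0,cv); (9,2,cv); (9,2,cvk); (9,6,cv); (13,0,cv); (13,10,cv); (13,12,cv); (14,2,cv); (14,10,cv); (14,11,cv); (15,6,cv); (15,11,cv); (15,12,cv); (16,10,cv); (16,11,cv); (16,12,cv)
step 2: rule r1; match: 0->13, 1->0, 2->10, 3->12; deleted nodes 13; deleted edges (13,0,cv); (13,10,cv); (13,12,cv); added nodes 17, 18, 19, 20, 21, 22, 23; added edges (20,0,cv); (20,17,cv); (20,19,cv); (21,10,cv); (21,17,cv); (21,18,cv); (22,12,cv); (22,18,cv); (22,19,cv); (23,17,cv); (23,18,cv); (23,19,cv); result: nodes: 0:V, 2:V, 6:V, 7:V, 9:T, 10:V, 11:V, 12:V, 14:T, 15:T, 16:T, 17:V, 18:V, 19:V, 20:T, 21:T, 22:T, 23:T edges: (9,0,cv); (9,2,cv); (9,2,cvk); (9,6,cv); (14,2,cv); (14,10,cv); (14,11,cv); (15,6,cv); (15,11,cv); (15,12,cv); (16,10,cv); (16,11,cv); (16,12,cv); (20,0,cv); (20,17,cv); (20,19,cv); (21,10,cv); (21,17,cv); (21,18,cv); (22,12,cv); (22,18,cv); (22,19,cv); (23,17,cv); (23,18,cv); (23,19,cv)
final:
nodes: 0:V, 2:V, 6:V, 7:V, 9:T, 10:V, 11:V, 12:V, 14:T, 15:T, 16:T, 17:V, 18:V, 19:V, 20:T, 21:T, 22:T, 23:T
edges: (9,0,cv); (9,2,cv); (9,2,cvk); (9,6,cv); (14,2,cv); (14,10,cv); (14,11,cv); (15,6,cv); (15,11,cv); (15,12,cv); (16,10,cv); (16,11,cv); (16,12,cv); (20,0,cv); (20,17,cv); (20,19,cv); (21,10,cv); (21,17,cv); (21,18,cv); (22,12,cv); (22,18,cv); (22,19,cv); (23,17,cv); (23,18,cv); (23,19,cv)


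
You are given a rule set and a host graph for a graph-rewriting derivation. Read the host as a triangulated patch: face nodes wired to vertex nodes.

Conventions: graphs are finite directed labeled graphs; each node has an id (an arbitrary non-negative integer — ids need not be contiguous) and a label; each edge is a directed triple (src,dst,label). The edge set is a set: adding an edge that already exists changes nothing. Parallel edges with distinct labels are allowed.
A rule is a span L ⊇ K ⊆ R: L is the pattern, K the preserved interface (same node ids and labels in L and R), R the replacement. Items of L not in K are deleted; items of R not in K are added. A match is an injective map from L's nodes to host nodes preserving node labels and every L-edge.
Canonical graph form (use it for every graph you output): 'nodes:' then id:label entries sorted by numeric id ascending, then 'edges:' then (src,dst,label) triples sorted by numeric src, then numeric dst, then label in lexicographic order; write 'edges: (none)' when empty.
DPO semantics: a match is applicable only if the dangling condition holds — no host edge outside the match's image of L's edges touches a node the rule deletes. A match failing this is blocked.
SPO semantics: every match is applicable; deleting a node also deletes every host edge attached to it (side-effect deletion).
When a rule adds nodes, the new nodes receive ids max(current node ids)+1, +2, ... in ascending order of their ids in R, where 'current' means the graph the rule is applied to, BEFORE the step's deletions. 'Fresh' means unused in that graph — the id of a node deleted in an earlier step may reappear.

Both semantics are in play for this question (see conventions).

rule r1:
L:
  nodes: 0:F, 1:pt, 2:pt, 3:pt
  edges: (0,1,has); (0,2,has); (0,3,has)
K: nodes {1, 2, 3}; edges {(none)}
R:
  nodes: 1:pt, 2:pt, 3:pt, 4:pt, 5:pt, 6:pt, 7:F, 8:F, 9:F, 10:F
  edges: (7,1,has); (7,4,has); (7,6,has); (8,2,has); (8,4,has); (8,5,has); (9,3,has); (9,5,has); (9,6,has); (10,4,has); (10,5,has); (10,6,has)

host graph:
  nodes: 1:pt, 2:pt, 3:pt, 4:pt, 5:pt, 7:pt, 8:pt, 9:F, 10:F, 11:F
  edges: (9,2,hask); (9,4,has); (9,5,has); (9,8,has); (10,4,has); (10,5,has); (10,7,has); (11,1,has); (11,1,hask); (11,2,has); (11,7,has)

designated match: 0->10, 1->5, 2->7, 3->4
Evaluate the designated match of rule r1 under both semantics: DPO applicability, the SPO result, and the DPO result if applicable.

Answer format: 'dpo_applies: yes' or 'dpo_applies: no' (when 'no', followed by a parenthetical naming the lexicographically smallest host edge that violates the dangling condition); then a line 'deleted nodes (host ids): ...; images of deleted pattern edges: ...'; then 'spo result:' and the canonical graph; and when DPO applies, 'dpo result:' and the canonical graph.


dpo_applies: yes
deleted nodes (host ids): 10; images of deleted pattern edges: (10,4,has); (10,5,has); (10,7,has)
spo result:
nodes: 1:pt, 2:pt, 3:pt, 4:pt, 5:pt, 7:pt, 8:pt, 9:F, 11:F, 12:pt, 13:pt, 14:pt, 15:F, 16:F, 17:F, 18:F
edges: (9,2,hask); (9,4,has); (9,5,has); (9,8,has); (11,1,has); (11,1,hask); (11,2,has); (11,7,has); (15,5,has); (15,12,has); (15,14,has); (16,7,has); (16,12,has); (16,13,has); (17,4,has); (17,13,has); (17,14,has); (18,12,has); (18,13,has); (18,14,has)
dpo result:
nodes: 1:pt, 2:pt, 3:pt, 4:pt, 5:pt, 7:pt, 8:pt, 9:F, 11:F, 12:pt, 13:pt, 14:pt, 15:F, 16:F, 17:F, 18:F
edges: (9,2,hask); (9,4,has); (9,5,has); (9,8,has); (11,1,has); (11,1,hask); (11,2,has); (11,7,has); (15,5,has); (15,12,has); (15,14,has); (16,7,has); (16,12,has); (16,13,has); (17,4,has); (17,13,has); (17,14,has); (18,12,has); (18,13,has); (18,14,has)


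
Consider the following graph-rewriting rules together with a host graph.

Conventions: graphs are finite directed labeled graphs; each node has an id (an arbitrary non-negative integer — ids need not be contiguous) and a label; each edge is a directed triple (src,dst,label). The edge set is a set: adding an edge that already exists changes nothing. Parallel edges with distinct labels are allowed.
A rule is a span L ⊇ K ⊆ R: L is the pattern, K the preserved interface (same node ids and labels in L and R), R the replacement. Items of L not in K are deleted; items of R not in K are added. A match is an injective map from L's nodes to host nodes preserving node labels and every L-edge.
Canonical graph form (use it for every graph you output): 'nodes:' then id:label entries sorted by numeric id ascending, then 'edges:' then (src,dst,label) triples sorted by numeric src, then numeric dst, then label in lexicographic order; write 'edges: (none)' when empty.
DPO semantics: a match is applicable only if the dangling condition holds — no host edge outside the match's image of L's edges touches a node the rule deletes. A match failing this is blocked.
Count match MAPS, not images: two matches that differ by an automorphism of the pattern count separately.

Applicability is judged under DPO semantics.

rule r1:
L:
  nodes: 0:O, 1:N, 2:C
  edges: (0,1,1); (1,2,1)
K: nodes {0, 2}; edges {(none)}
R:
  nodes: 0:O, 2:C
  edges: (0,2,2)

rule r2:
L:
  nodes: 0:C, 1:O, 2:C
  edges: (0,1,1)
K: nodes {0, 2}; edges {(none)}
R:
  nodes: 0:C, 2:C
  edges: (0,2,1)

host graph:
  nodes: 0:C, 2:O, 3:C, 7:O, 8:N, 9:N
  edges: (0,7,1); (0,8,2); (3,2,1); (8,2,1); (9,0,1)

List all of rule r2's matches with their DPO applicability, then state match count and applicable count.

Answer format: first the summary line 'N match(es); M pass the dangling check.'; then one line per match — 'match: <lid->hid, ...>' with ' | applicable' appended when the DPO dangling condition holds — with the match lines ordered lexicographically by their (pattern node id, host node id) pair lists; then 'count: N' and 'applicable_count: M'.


2 match(es); 1 pass the dangling check.
match: 0->0, 1->7, 2->3 | applicable
match: 0->3, 1->2, 2->0
count: 2
applicable_count: 1


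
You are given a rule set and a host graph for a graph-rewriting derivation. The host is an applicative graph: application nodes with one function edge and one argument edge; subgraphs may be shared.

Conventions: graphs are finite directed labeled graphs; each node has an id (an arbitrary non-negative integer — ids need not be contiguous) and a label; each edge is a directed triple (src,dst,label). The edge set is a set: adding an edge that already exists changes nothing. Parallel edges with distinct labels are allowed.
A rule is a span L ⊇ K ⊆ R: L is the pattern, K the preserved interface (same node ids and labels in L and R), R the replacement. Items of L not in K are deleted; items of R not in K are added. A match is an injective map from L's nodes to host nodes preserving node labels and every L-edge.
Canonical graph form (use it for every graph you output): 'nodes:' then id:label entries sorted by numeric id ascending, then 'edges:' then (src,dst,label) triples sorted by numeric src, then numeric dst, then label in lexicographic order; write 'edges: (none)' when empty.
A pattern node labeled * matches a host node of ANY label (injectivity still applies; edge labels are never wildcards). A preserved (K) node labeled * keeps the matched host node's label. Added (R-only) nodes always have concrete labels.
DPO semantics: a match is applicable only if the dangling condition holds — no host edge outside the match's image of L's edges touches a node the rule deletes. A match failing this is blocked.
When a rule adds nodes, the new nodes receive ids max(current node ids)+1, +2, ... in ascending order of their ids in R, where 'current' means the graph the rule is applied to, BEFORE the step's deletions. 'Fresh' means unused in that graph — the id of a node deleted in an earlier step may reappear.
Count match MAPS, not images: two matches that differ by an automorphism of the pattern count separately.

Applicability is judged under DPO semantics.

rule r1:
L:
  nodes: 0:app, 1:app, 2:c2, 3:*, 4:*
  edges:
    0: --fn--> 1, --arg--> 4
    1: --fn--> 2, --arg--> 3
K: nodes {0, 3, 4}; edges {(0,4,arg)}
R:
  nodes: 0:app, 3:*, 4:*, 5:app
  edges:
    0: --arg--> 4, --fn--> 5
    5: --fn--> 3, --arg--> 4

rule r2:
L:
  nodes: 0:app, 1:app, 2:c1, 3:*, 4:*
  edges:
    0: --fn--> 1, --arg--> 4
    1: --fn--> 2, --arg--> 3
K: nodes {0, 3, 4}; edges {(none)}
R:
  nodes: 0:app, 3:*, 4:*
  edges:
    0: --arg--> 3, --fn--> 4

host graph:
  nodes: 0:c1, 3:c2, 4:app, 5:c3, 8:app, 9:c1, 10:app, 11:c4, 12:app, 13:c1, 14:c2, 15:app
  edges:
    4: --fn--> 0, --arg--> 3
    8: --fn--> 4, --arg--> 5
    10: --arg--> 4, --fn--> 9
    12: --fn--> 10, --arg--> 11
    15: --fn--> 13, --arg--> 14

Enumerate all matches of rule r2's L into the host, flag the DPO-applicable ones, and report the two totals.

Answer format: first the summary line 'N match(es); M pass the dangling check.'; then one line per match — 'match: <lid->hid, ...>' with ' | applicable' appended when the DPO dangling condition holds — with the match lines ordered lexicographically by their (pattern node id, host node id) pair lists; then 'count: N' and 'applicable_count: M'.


2 match(es); 1 pass the dangling check.
match: 0->8, 1->4, 2->0, 3->3, 4->5
match: 0->12, 1->10, 2->9, 3->4, 4->11 | applicable
count: 2
applicable_count: 1


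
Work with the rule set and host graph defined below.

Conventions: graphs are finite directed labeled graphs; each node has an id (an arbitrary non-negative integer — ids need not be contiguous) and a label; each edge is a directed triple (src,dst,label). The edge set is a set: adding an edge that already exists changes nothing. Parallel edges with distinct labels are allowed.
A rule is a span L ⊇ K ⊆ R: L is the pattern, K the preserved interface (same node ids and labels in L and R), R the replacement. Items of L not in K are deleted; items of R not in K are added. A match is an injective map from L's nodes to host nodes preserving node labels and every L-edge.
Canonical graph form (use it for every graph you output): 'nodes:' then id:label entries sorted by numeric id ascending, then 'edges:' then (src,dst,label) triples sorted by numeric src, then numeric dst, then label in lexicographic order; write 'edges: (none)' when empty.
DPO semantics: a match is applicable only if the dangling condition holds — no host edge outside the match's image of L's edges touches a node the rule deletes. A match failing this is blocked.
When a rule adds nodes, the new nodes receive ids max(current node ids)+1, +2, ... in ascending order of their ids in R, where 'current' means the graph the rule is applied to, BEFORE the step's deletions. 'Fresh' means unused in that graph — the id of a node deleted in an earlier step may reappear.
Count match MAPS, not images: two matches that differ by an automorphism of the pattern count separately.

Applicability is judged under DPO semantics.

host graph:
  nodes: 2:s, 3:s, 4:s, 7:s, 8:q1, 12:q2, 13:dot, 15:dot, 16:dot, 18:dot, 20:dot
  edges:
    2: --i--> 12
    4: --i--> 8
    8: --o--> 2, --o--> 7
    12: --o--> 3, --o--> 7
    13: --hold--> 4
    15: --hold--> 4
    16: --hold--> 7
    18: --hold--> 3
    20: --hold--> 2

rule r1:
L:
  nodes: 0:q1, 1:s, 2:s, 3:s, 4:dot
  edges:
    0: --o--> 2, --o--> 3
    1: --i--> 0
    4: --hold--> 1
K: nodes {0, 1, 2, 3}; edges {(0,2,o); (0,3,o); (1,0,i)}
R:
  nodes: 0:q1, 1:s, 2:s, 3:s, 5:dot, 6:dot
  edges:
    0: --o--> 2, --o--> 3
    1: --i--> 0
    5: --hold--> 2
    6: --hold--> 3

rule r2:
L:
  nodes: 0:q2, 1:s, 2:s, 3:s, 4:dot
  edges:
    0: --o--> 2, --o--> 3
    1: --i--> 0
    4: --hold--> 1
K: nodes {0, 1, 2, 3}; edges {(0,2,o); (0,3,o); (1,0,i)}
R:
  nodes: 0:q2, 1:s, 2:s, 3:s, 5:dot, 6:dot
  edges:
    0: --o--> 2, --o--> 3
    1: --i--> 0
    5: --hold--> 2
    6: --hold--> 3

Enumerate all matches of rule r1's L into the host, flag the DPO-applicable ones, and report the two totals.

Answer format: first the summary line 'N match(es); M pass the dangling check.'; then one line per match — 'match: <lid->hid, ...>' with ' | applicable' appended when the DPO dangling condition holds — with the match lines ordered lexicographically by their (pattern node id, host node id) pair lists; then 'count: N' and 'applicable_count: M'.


4 match(es); 4 pass the dangling check.
match: 0->8, 1->4, 2->2, 3->7, 4->13 | applicable
match: 0->8, 1->4, 2->2, 3->7, 4->15 | applicable
match: 0->8, 1->4, 2->7, 3->2, 4->13 | applicable
match: 0->8, 1->4, 2->7, 3->2, 4->15 | applicable
count: 4
applicable_count: 4


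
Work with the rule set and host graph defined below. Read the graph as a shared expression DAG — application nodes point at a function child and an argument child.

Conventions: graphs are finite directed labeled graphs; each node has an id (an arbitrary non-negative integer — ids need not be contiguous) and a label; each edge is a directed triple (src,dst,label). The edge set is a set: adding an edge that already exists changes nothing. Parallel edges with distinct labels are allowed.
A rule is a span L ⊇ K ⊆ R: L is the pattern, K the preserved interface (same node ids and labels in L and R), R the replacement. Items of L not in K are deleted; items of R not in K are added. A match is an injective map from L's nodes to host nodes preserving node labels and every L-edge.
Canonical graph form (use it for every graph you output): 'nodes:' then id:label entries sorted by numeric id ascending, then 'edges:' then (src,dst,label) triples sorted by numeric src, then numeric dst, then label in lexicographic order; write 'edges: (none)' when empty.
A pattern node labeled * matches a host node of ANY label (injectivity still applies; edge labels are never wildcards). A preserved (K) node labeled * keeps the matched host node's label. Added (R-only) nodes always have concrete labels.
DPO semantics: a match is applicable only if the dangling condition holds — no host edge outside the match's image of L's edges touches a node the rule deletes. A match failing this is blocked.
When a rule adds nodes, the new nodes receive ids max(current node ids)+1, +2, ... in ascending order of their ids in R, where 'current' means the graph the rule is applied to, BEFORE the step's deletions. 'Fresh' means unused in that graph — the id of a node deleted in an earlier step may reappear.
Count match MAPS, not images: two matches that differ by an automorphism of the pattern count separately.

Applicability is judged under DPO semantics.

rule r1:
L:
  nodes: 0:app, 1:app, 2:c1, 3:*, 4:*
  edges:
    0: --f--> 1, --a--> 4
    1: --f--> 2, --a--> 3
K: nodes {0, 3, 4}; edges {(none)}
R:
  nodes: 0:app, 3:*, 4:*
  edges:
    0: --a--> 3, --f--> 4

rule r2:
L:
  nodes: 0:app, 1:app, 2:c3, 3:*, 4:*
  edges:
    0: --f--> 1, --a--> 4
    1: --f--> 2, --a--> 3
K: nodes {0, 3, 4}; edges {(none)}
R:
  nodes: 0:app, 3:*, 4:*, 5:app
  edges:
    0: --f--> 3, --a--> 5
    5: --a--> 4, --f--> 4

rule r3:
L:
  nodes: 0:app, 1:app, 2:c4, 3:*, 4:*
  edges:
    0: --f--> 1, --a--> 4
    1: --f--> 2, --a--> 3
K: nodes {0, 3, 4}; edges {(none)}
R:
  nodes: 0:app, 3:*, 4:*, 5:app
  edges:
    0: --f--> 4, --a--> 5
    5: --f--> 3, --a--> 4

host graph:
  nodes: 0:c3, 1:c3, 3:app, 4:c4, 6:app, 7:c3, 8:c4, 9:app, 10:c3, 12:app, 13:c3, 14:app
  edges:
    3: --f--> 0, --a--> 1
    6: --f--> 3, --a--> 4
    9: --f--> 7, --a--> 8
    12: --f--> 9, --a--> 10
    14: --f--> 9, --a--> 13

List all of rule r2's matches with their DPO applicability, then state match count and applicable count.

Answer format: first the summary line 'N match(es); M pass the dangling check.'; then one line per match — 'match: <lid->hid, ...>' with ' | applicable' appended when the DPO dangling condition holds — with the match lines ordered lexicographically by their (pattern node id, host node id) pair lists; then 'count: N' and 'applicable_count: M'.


3 match(es); 1 pass the dangling check.
match: 0->6, 1->3, 2->0, 3->1, 4->4 | applicable
match: 0->12, 1->9, 2->7, 3->8, 4->10
match: 0->14, 1->9, 2->7, 3->8, 4->13
count: 3
applicable_count: 1


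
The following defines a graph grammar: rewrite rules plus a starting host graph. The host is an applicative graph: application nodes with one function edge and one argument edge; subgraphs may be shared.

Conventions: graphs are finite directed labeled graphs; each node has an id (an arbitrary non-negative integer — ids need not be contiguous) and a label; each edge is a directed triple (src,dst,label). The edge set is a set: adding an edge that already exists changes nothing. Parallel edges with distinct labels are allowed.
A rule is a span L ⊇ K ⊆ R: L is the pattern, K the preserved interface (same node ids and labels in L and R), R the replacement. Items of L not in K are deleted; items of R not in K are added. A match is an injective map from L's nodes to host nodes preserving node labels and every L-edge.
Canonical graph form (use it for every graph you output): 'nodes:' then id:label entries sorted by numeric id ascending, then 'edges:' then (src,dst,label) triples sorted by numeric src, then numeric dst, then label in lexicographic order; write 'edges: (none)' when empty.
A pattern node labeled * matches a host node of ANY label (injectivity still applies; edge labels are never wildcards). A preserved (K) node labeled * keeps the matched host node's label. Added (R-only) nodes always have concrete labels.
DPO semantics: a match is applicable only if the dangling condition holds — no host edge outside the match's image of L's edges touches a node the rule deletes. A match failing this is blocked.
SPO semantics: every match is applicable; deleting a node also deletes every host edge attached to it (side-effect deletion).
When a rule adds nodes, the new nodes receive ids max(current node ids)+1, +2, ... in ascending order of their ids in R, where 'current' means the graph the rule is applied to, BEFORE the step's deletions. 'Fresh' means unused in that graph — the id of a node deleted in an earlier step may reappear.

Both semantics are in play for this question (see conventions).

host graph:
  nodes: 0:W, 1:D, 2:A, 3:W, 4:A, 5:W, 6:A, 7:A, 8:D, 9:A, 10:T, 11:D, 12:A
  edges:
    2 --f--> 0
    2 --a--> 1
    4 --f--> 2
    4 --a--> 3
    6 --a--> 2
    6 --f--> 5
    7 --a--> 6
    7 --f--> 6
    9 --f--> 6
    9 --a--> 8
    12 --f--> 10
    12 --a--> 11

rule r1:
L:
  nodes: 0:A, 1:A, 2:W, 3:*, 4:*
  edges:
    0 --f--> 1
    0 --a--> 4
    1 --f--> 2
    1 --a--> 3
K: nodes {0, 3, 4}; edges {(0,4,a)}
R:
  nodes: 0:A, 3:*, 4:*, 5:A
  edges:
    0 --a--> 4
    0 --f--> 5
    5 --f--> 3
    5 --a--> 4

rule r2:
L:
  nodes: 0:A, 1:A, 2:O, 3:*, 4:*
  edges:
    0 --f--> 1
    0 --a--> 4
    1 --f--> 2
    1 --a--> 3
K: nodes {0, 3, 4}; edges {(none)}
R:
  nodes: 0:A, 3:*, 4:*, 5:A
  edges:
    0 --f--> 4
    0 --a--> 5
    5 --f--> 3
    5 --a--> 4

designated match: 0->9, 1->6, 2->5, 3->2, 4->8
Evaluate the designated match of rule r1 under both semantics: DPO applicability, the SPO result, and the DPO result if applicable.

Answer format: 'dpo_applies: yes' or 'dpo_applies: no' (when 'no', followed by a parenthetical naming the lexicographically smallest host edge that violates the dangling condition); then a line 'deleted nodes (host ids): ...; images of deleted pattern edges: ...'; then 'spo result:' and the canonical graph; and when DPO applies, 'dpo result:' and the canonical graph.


dpo_applies: no
(the rule deletes node 6, which keeps host edge (7,6,a) outside the match image — the dangling condition fails, DPO blocks; SPO proceeds and side-deletes such edges)
deleted nodes (host ids): 5, 6; images of deleted pattern edges: (6,2,a); (6,5,f); (9,6,f)
spo result:
nodes: 0:W, 1:D, 2:A, 3:W, 4:A, 7:A, 8:D, 9:A, 10:T, 11:D, 12:A, 13:A
edges: (2,0,f); (2,1,a); (4,2,f); (4,3,a); (9,8,a); (9,13,f); (12,10,f); (12,11,a); (13,2,f); (13,8,a)


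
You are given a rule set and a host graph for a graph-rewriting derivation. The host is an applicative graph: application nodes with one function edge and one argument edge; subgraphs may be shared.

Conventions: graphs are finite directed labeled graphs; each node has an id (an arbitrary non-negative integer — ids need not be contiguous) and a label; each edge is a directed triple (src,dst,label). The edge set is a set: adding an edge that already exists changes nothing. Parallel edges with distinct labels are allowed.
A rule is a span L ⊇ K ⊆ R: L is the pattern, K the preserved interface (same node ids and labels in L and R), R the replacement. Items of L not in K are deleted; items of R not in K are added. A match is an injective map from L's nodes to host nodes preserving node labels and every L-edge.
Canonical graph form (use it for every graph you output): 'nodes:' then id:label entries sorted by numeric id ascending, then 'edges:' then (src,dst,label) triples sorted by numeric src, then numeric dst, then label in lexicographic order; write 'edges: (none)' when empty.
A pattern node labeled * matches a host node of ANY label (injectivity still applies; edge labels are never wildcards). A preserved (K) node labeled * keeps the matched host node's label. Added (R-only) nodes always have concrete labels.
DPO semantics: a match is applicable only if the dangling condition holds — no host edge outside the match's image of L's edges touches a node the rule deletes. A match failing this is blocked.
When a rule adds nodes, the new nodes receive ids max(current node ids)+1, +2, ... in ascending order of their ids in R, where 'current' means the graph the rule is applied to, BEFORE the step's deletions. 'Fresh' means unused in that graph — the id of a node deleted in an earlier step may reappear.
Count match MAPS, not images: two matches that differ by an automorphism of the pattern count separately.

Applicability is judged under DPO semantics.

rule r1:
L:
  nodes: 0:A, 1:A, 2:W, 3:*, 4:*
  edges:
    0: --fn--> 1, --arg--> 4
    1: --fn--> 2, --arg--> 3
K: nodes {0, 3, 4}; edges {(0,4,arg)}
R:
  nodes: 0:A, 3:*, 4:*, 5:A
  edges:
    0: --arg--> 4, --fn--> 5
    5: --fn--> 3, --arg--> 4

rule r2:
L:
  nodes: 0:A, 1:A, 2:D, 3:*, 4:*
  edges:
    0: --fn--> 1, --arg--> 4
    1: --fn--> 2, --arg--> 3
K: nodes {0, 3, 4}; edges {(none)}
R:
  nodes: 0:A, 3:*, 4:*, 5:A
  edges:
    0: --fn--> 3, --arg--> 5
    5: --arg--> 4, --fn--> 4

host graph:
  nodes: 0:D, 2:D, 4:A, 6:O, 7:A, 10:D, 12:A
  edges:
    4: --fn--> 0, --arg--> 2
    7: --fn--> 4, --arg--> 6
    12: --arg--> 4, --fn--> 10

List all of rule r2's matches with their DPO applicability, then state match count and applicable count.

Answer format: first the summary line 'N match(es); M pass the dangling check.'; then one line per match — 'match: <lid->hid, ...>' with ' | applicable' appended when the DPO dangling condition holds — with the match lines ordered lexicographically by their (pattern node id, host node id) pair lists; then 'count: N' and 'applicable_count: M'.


1 match(es); 0 pass the dangling check.
match: 0->7, 1->4, 2->0, 3->2, 4->6
count: 1
applicable_count: 0


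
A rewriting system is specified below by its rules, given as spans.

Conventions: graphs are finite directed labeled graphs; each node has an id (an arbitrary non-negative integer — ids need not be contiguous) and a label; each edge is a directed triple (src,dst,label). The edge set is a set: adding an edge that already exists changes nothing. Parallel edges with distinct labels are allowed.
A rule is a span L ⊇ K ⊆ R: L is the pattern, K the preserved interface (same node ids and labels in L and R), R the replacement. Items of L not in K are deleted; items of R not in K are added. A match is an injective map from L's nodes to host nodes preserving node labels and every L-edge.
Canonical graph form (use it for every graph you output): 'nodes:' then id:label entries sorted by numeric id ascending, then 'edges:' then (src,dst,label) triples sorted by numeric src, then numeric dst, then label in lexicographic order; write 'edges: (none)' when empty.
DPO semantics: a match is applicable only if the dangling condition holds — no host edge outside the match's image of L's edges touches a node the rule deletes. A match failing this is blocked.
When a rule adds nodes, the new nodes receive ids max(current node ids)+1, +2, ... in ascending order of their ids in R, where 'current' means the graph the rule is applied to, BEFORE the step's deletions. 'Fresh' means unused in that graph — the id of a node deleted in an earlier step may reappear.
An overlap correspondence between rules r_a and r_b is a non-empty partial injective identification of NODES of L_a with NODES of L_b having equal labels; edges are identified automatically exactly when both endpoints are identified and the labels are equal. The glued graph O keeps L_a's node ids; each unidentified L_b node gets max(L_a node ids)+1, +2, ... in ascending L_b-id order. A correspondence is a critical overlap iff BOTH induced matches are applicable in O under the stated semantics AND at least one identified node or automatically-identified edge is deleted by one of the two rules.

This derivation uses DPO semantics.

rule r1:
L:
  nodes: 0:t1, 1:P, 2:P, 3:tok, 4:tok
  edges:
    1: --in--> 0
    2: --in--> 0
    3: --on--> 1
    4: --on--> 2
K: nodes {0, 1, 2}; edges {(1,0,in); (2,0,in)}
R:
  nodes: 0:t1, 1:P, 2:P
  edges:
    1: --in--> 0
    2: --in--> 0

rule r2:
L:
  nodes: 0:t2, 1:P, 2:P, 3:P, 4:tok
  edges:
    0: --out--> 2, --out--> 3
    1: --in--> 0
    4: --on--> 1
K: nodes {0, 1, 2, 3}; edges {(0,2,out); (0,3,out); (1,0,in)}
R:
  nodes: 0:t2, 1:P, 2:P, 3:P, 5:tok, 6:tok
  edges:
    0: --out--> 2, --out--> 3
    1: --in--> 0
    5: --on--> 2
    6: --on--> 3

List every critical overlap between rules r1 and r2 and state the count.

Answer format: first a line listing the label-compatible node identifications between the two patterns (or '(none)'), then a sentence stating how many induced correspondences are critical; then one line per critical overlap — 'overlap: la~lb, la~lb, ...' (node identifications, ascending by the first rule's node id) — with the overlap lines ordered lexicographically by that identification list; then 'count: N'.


label-compatible node identifications between L(r1) and L(r2): 1~1, 1~2, 1~3, 2~1, 2~2, 2~3, 3~4, 4~4
6 of the induced correspondences are critical overlaps of r1 and r2.
overlap: 1~1, 2~2, 3~4
overlap: 1~1, 2~3, 3~4
overlap: 1~1, 3~4
overlap: 1~2, 2~1, 4~4
overlap: 1~3, 2~1, 4~4
overlap: 2~1, 4~4
count: 6
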